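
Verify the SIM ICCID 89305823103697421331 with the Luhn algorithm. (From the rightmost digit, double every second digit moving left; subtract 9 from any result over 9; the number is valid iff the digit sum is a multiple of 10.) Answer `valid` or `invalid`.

From the right, keep odd positions and double even positions (subtract 9 from any doubled value over 9):
  doubled (positions 2,4,...): 6 2 8 9 6 2 4 1 6 7 → sum 51
  kept (positions 1,3,...): 1 3 2 7 6 0 3 8 0 9 → sum 39
Total = 90.
90 mod 10 = 0, so the number is valid.

valid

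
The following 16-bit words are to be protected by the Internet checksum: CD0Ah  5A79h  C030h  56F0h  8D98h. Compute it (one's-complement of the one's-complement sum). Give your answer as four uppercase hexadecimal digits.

33C2

One's-complement addition (fold any carry out of bit 15 back into bit 0):
  0xCD0A + 0x5A79 = 0x12783 → wrap carry → 0x2784
  0x2784 + 0xC030 = 0x0E7B4
  0xE7B4 + 0x56F0 = 0x13EA4 → wrap carry → 0x3EA5
  0x3EA5 + 0x8D98 = 0x0CC3D
One's-complement sum = 0xCC3D.
Checksum = ~0xCC3D & 0xFFFF = 0x33C2.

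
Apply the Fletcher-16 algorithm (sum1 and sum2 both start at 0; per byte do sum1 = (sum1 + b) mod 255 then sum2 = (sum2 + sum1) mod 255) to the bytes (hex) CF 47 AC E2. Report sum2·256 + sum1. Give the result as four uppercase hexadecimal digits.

Running sums (mod 255):
  after byte 0 (CF): sum1=207, sum2=207
  after byte 1 (47): sum1=23, sum2=230
  after byte 2 (AC): sum1=195, sum2=170
  after byte 3 (E2): sum1=166, sum2=81
Checksum = sum2·256 + sum1 = 81·256 + 166 = 20902 = 0x51A6.

51A6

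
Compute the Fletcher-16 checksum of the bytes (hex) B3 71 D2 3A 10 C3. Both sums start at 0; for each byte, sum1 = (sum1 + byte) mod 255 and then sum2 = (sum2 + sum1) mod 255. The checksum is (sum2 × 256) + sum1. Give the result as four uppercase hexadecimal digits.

Running sums (mod 255):
  after byte 0 (B3): sum1=179, sum2=179
  after byte 1 (71): sum1=37, sum2=216
  after byte 2 (D2): sum1=247, sum2=208
  after byte 3 (3A): sum1=50, sum2=3
  after byte 4 (10): sum1=66, sum2=69
  after byte 5 (C3): sum1=6, sum2=75
Checksum = sum2·256 + sum1 = 75·256 + 6 = 19206 = 0x4B06.

4B06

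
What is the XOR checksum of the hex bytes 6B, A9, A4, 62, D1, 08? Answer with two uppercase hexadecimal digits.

XOR the bytes together:
  start with 0x6B
  0x6B ⊕ 0xA9 = 0xC2
  0xC2 ⊕ 0xA4 = 0x66
  0x66 ⊕ 0x62 = 0x04
  0x04 ⊕ 0xD1 = 0xD5
  0xD5 ⊕ 0x08 = 0xDD

DD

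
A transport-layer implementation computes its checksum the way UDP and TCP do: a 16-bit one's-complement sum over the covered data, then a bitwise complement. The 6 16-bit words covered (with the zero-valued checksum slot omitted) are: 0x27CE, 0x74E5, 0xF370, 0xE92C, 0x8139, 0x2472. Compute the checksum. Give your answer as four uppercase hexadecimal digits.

One's-complement addition (fold any carry out of bit 15 back into bit 0):
  0x27CE + 0x74E5 = 0x09CB3
  0x9CB3 + 0xF370 = 0x19023 → wrap carry → 0x9024
  0x9024 + 0xE92C = 0x17950 → wrap carry → 0x7951
  0x7951 + 0x8139 = 0x0FA8A
  0xFA8A + 0x2472 = 0x11EFC → wrap carry → 0x1EFD
One's-complement sum = 0x1EFD.
Checksum = ~0x1EFD & 0xFFFF = 0xE102.

E102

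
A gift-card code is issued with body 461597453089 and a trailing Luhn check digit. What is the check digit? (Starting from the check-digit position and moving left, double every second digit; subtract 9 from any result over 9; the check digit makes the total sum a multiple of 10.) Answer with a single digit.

Partial digits right→left: 9 8 0 3 5 4 7 9 5 1 6 4
Double every second digit counting from the check-digit position (so the 1st, 3rd, 5th, ... of the partial from the right).
  doubled (with −9 where >9): 9 0 1 5 1 3 → sum 19
  kept as-is: 8 3 4 9 1 4 → sum 29
Total = 19 + 29 = 48.
Check digit = (10 − (48 mod 10)) mod 10 = 2.

2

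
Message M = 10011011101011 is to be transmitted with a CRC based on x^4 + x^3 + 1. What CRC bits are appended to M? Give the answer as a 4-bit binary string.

1001

Append 4 zeros: 100110111010110000. Divide by 11001 (XOR where the leading bit is 1):
  pos 0: 10011 XOR 11001 = 01010
  pos 1: 10100 XOR 11001 = 01101
  pos 2: 11011 XOR 11001 = 00010
  pos 5: 10110 XOR 11001 = 01111
  pos 6: 11111 XOR 11001 = 00110
  pos 8: 11001 XOR 11001 = 00000
  pos 13: 10000 XOR 11001 = 01001
Remainder (last 4 bits) = 1001. This is the CRC / FCS.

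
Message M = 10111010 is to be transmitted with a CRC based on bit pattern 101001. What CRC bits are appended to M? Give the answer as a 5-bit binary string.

Append 5 zeros: 1011101000000. Divide by 101001 (XOR where the leading bit is 1):
  pos 0: 101110 XOR 101001 = 000111
  pos 3: 111100 XOR 101001 = 010101
  pos 4: 101010 XOR 101001 = 000011
Remainder (last 5 bits) = 11000. This is the CRC / FCS.

11000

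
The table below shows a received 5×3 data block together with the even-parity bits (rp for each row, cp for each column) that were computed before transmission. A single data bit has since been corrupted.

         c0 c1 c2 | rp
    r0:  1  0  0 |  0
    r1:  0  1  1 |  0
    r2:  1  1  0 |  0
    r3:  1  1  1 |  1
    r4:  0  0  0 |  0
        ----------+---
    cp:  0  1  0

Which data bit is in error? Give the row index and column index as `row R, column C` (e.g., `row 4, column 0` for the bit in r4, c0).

Recompute each row's even parity and compare to rp:
  r0: data parity 1, sent rp 0 → mismatch
  r1: data parity 0, sent rp 0 → ok
  r2: data parity 0, sent rp 0 → ok
  r3: data parity 1, sent rp 1 → ok
  r4: data parity 0, sent rp 0 → ok
Recompute each column's even parity and compare to cp:
  c0: data parity 1, sent cp 0 → mismatch
  c1: data parity 1, sent cp 1 → ok
  c2: data parity 0, sent cp 0 → ok
Exactly one row (r0) and one column (c0) fail → the flipped bit is at their intersection.

row 0, column 0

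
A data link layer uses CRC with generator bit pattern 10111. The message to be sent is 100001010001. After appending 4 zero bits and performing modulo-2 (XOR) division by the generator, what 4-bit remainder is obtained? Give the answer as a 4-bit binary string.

1111

Append 4 zeros: 1000010100010000. Divide by 10111 (XOR where the leading bit is 1):
  pos 0: 10000 XOR 10111 = 00111
  pos 2: 11110 XOR 10111 = 01001
  pos 3: 10011 XOR 10111 = 00100
  pos 5: 10000 XOR 10111 = 00111
  pos 7: 11101 XOR 10111 = 01010
  pos 8: 10100 XOR 10111 = 00011
  pos 11: 11000 XOR 10111 = 01111
Remainder (last 4 bits) = 1111. This is the CRC / FCS.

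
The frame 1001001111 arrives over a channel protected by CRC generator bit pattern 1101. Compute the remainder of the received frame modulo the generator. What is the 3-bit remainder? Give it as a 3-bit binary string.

000

Modulo-2 division of 1001001111 by 1101:
  pos 0: 1001 XOR 1101 = 0100
  pos 1: 1000 XOR 1101 = 0101
  pos 2: 1010 XOR 1101 = 0111
  pos 3: 1111 XOR 1101 = 0010
  pos 5: 1011 XOR 1101 = 0110
  pos 6: 1101 XOR 1101 = 0000
Remainder = 000 (zero — the frame passes the CRC check).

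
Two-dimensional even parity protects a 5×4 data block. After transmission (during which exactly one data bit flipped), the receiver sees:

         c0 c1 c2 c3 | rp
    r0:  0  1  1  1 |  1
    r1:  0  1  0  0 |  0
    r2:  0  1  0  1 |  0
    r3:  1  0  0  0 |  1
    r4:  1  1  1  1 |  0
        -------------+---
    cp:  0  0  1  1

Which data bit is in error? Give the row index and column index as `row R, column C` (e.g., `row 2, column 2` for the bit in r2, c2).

row 1, column 2

Recompute each row's even parity and compare to rp:
  r0: data parity 1, sent rp 1 → ok
  r1: data parity 1, sent rp 0 → mismatch
  r2: data parity 0, sent rp 0 → ok
  r3: data parity 1, sent rp 1 → ok
  r4: data parity 0, sent rp 0 → ok
Recompute each column's even parity and compare to cp:
  c0: data parity 0, sent cp 0 → ok
  c1: data parity 0, sent cp 0 → ok
  c2: data parity 0, sent cp 1 → mismatch
  c3: data parity 1, sent cp 1 → ok
Exactly one row (r1) and one column (c2) fail → the flipped bit is at their intersection.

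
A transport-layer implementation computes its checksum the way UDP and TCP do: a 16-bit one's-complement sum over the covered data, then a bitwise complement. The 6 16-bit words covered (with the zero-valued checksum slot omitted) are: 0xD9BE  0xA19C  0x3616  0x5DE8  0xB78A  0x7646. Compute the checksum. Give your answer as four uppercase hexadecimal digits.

C2D4

One's-complement addition (fold any carry out of bit 15 back into bit 0):
  0xD9BE + 0xA19C = 0x17B5A → wrap carry → 0x7B5B
  0x7B5B + 0x3616 = 0x0B171
  0xB171 + 0x5DE8 = 0x10F59 → wrap carry → 0x0F5A
  0x0F5A + 0xB78A = 0x0C6E4
  0xC6E4 + 0x7646 = 0x13D2A → wrap carry → 0x3D2B
One's-complement sum = 0x3D2B.
Checksum = ~0x3D2B & 0xFFFF = 0xC2D4.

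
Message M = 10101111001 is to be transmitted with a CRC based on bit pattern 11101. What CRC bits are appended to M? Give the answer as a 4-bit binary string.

0100

Append 4 zeros: 101011110010000. Divide by 11101 (XOR where the leading bit is 1):
  pos 0: 10101 XOR 11101 = 01000
  pos 1: 10001 XOR 11101 = 01100
  pos 2: 11001 XOR 11101 = 00100
  pos 4: 10010 XOR 11101 = 01111
  pos 5: 11110 XOR 11101 = 00011
  pos 8: 11100 XOR 11101 = 00001
Remainder (last 4 bits) = 0100. This is the CRC / FCS.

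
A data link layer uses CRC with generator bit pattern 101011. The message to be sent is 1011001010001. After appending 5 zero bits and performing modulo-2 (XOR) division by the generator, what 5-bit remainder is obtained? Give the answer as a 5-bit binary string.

01010

Append 5 zeros: 101100101000100000. Divide by 101011 (XOR where the leading bit is 1):
  pos 0: 101100 XOR 101011 = 000111
  pos 3: 111101 XOR 101011 = 010110
  pos 4: 101100 XOR 101011 = 000111
  pos 7: 111001 XOR 101011 = 010010
  pos 8: 100100 XOR 101011 = 001111
  pos 10: 111100 XOR 101011 = 010111
  pos 11: 101110 XOR 101011 = 000101
Remainder (last 5 bits) = 01010. This is the CRC / FCS.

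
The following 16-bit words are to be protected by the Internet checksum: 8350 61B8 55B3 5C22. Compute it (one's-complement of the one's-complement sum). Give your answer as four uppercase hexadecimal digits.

One's-complement addition (fold any carry out of bit 15 back into bit 0):
  0x8350 + 0x61B8 = 0x0E508
  0xE508 + 0x55B3 = 0x13ABB → wrap carry → 0x3ABC
  0x3ABC + 0x5C22 = 0x096DE
One's-complement sum = 0x96DE.
Checksum = ~0x96DE & 0xFFFF = 0x6921.

6921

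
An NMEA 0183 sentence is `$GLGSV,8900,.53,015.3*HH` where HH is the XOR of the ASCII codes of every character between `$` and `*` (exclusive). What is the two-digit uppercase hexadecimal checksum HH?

XOR the ASCII codes of the payload characters:
  'G' = 0x47 → acc = 0x47
  'L' = 0x4C → acc = 0x0B
  'G' = 0x47 → acc = 0x4C
  'S' = 0x53 → acc = 0x1F
  'V' = 0x56 → acc = 0x49
  ',' = 0x2C → acc = 0x65
  '8' = 0x38 → acc = 0x5D
  '9' = 0x39 → acc = 0x64
  '0' = 0x30 → acc = 0x54
  '0' = 0x30 → acc = 0x64
  ',' = 0x2C → acc = 0x48
  '.' = 0x2E → acc = 0x66
  '5' = 0x35 → acc = 0x53
  '3' = 0x33 → acc = 0x60
  ',' = 0x2C → acc = 0x4C
  '0' = 0x30 → acc = 0x7C
  '1' = 0x31 → acc = 0x4D
  '5' = 0x35 → acc = 0x78
  '.' = 0x2E → acc = 0x56
  '3' = 0x33 → acc = 0x65
Checksum = 0x65.

65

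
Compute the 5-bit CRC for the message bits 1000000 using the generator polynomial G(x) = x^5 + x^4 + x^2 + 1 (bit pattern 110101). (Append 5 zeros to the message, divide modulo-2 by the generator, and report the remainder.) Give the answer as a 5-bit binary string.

Append 5 zeros: 100000000000. Divide by 110101 (XOR where the leading bit is 1):
  pos 0: 100000 XOR 110101 = 010101
  pos 1: 101010 XOR 110101 = 011111
  pos 2: 111110 XOR 110101 = 001011
  pos 4: 101100 XOR 110101 = 011001
  pos 5: 110010 XOR 110101 = 000111
Remainder (last 5 bits) = 01110. This is the CRC / FCS.

01110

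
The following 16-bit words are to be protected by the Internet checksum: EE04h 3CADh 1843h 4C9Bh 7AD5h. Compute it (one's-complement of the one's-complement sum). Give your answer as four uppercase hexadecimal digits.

F599

One's-complement addition (fold any carry out of bit 15 back into bit 0):
  0xEE04 + 0x3CAD = 0x12AB1 → wrap carry → 0x2AB2
  0x2AB2 + 0x1843 = 0x042F5
  0x42F5 + 0x4C9B = 0x08F90
  0x8F90 + 0x7AD5 = 0x10A65 → wrap carry → 0x0A66
One's-complement sum = 0x0A66.
Checksum = ~0x0A66 & 0xFFFF = 0xF599.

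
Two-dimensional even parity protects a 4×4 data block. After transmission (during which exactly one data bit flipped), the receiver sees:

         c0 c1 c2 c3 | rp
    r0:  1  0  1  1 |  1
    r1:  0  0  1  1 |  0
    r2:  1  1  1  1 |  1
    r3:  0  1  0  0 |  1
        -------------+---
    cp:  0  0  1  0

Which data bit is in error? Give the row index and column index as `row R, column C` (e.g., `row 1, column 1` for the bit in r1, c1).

row 2, column 3

Recompute each row's even parity and compare to rp:
  r0: data parity 1, sent rp 1 → ok
  r1: data parity 0, sent rp 0 → ok
  r2: data parity 0, sent rp 1 → mismatch
  r3: data parity 1, sent rp 1 → ok
Recompute each column's even parity and compare to cp:
  c0: data parity 0, sent cp 0 → ok
  c1: data parity 0, sent cp 0 → ok
  c2: data parity 1, sent cp 1 → ok
  c3: data parity 1, sent cp 0 → mismatch
Exactly one row (r2) and one column (c3) fail → the flipped bit is at their intersection.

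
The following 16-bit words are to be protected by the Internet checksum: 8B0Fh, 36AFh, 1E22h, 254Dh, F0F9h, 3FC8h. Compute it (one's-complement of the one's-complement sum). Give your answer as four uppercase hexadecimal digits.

One's-complement addition (fold any carry out of bit 15 back into bit 0):
  0x8B0F + 0x36AF = 0x0C1BE
  0xC1BE + 0x1E22 = 0x0DFE0
  0xDFE0 + 0x254D = 0x1052D → wrap carry → 0x052E
  0x052E + 0xF0F9 = 0x0F627
  0xF627 + 0x3FC8 = 0x135EF → wrap carry → 0x35F0
One's-complement sum = 0x35F0.
Checksum = ~0x35F0 & 0xFFFF = 0xCA0F.

CA0F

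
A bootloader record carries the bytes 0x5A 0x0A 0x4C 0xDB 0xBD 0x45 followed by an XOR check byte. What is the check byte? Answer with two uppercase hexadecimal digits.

3F

XOR the bytes together:
  start with 0x5A
  0x5A ⊕ 0x0A = 0x50
  0x50 ⊕ 0x4C = 0x1C
  0x1C ⊕ 0xDB = 0xC7
  0xC7 ⊕ 0xBD = 0x7A
  0x7A ⊕ 0x45 = 0x3F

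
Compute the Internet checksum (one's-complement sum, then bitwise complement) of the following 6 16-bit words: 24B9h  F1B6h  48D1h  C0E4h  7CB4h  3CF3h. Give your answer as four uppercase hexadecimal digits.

One's-complement addition (fold any carry out of bit 15 back into bit 0):
  0x24B9 + 0xF1B6 = 0x1166F → wrap carry → 0x1670
  0x1670 + 0x48D1 = 0x05F41
  0x5F41 + 0xC0E4 = 0x12025 → wrap carry → 0x2026
  0x2026 + 0x7CB4 = 0x09CDA
  0x9CDA + 0x3CF3 = 0x0D9CD
One's-complement sum = 0xD9CD.
Checksum = ~0xD9CD & 0xFFFF = 0x2632.

2632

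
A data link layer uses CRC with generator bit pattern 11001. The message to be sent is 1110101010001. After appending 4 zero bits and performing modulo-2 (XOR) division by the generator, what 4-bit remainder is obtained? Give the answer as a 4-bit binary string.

0001

Append 4 zeros: 11101010100010000. Divide by 11001 (XOR where the leading bit is 1):
  pos 0: 11101 XOR 11001 = 00100
  pos 2: 10001 XOR 11001 = 01000
  pos 3: 10000 XOR 11001 = 01001
  pos 4: 10011 XOR 11001 = 01010
  pos 5: 10100 XOR 11001 = 01101
  pos 6: 11010 XOR 11001 = 00011
  pos 9: 11010 XOR 11001 = 00011
  pos 12: 11000 XOR 11001 = 00001
Remainder (last 4 bits) = 0001. This is the CRC / FCS.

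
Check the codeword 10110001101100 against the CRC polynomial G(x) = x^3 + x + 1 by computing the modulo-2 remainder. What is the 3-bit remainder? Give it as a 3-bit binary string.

Modulo-2 division of 10110001101100 by 1011:
  pos 0: 1011 XOR 1011 = 0000
  pos 7: 1101 XOR 1011 = 0110
  pos 8: 1101 XOR 1011 = 0110
  pos 9: 1100 XOR 1011 = 0111
  pos 10: 1110 XOR 1011 = 0101
Remainder = 101 (nonzero — an error is detected).

101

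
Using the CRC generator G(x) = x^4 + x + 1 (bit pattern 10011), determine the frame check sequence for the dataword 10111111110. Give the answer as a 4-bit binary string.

0001

Append 4 zeros: 101111111100000. Divide by 10011 (XOR where the leading bit is 1):
  pos 0: 10111 XOR 10011 = 00100
  pos 2: 10011 XOR 10011 = 00000
  pos 7: 11100 XOR 10011 = 01111
  pos 8: 11110 XOR 10011 = 01101
  pos 9: 11010 XOR 10011 = 01001
  pos 10: 10010 XOR 10011 = 00001
Remainder (last 4 bits) = 0001. This is the CRC / FCS.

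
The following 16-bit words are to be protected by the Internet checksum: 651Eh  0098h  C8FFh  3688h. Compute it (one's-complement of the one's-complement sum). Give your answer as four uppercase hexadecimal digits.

9AC1

One's-complement addition (fold any carry out of bit 15 back into bit 0):
  0x651E + 0x0098 = 0x065B6
  0x65B6 + 0xC8FF = 0x12EB5 → wrap carry → 0x2EB6
  0x2EB6 + 0x3688 = 0x0653E
One's-complement sum = 0x653E.
Checksum = ~0x653E & 0xFFFF = 0x9AC1.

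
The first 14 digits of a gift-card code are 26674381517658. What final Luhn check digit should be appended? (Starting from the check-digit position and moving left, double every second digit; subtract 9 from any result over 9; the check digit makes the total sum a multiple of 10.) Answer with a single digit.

5

Partial digits right→left: 8 5 6 7 1 5 1 8 3 4 7 6 6 2
Double every second digit counting from the check-digit position (so the 1st, 3rd, 5th, ... of the partial from the right).
  doubled (with −9 where >9): 7 3 2 2 6 5 3 → sum 28
  kept as-is: 5 7 5 8 4 6 2 → sum 37
Total = 28 + 37 = 65.
Check digit = (10 − (65 mod 10)) mod 10 = 5.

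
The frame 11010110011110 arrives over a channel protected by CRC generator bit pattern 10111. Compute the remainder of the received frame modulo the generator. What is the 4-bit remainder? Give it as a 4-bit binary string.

Modulo-2 division of 11010110011110 by 10111:
  pos 0: 11010 XOR 10111 = 01101
  pos 1: 11011 XOR 10111 = 01100
  pos 2: 11001 XOR 10111 = 01110
  pos 3: 11100 XOR 10111 = 01011
  pos 4: 10110 XOR 10111 = 00001
  pos 8: 11111 XOR 10111 = 01000
  pos 9: 10000 XOR 10111 = 00111
Remainder = 0111 (nonzero — an error is detected).

0111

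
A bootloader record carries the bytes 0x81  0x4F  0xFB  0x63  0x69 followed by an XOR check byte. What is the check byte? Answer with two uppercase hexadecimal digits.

3F

XOR the bytes together:
  start with 0x81
  0x81 ⊕ 0x4F = 0xCE
  0xCE ⊕ 0xFB = 0x35
  0x35 ⊕ 0x63 = 0x56
  0x56 ⊕ 0x69 = 0x3F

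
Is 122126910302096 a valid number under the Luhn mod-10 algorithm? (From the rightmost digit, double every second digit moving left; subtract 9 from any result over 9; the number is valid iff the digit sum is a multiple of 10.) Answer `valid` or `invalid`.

From the right, keep odd positions and double even positions (subtract 9 from any doubled value over 9):
  doubled (positions 2,4,...): 9 4 6 2 3 2 4 → sum 30
  kept (positions 1,3,...): 6 0 0 0 9 2 2 1 → sum 20
Total = 50.
50 mod 10 = 0, so the number is valid.

valid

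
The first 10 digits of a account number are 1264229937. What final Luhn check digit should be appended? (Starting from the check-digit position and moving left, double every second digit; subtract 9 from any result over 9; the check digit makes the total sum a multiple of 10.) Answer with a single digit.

9

Partial digits right→left: 7 3 9 9 2 2 4 6 2 1
Double every second digit counting from the check-digit position (so the 1st, 3rd, 5th, ... of the partial from the right).
  doubled (with −9 where >9): 5 9 4 8 4 → sum 30
  kept as-is: 3 9 2 6 1 → sum 21
Total = 30 + 21 = 51.
Check digit = (10 − (51 mod 10)) mod 10 = 9.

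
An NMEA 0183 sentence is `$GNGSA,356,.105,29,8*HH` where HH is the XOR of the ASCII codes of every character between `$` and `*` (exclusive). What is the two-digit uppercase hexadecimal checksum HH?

45

XOR the ASCII codes of the payload characters:
  'G' = 0x47 → acc = 0x47
  'N' = 0x4E → acc = 0x09
  'G' = 0x47 → acc = 0x4E
  'S' = 0x53 → acc = 0x1D
  'A' = 0x41 → acc = 0x5C
  ',' = 0x2C → acc = 0x70
  '3' = 0x33 → acc = 0x43
  '5' = 0x35 → acc = 0x76
  '6' = 0x36 → acc = 0x40
  ',' = 0x2C → acc = 0x6C
  '.' = 0x2E → acc = 0x42
  '1' = 0x31 → acc = 0x73
  '0' = 0x30 → acc = 0x43
  '5' = 0x35 → acc = 0x76
  ',' = 0x2C → acc = 0x5A
  '2' = 0x32 → acc = 0x68
  '9' = 0x39 → acc = 0x51
  ',' = 0x2C → acc = 0x7D
  '8' = 0x38 → acc = 0x45
Checksum = 0x45.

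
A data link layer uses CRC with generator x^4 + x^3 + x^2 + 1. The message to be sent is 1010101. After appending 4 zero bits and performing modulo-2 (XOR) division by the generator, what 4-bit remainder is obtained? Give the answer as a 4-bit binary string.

1001

Append 4 zeros: 10101010000. Divide by 11101 (XOR where the leading bit is 1):
  pos 0: 10101 XOR 11101 = 01000
  pos 1: 10000 XOR 11101 = 01101
  pos 2: 11011 XOR 11101 = 00110
  pos 4: 11000 XOR 11101 = 00101
  pos 6: 10100 XOR 11101 = 01001
Remainder (last 4 bits) = 1001. This is the CRC / FCS.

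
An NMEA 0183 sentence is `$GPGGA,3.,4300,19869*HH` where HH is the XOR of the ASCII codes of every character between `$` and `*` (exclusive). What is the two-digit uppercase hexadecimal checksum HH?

XOR the ASCII codes of the payload characters:
  'G' = 0x47 → acc = 0x47
  'P' = 0x50 → acc = 0x17
  'G' = 0x47 → acc = 0x50
  'G' = 0x47 → acc = 0x17
  'A' = 0x41 → acc = 0x56
  ',' = 0x2C → acc = 0x7A
  '3' = 0x33 → acc = 0x49
  '.' = 0x2E → acc = 0x67
  ',' = 0x2C → acc = 0x4B
  '4' = 0x34 → acc = 0x7F
  '3' = 0x33 → acc = 0x4C
  '0' = 0x30 → acc = 0x7C
  '0' = 0x30 → acc = 0x4C
  ',' = 0x2C → acc = 0x60
  '1' = 0x31 → acc = 0x51
  '9' = 0x39 → acc = 0x68
  '8' = 0x38 → acc = 0x50
  '6' = 0x36 → acc = 0x66
  '9' = 0x39 → acc = 0x5F
Checksum = 0x5F.

5F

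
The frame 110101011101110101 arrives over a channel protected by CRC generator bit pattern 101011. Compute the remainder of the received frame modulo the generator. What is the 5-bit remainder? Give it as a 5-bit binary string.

Modulo-2 division of 110101011101110101 by 101011:
  pos 0: 110101 XOR 101011 = 011110
  pos 1: 111100 XOR 101011 = 010111
  pos 2: 101111 XOR 101011 = 000100
  pos 5: 100110 XOR 101011 = 001101
  pos 7: 110111 XOR 101011 = 011100
  pos 8: 111001 XOR 101011 = 010010
  pos 9: 100100 XOR 101011 = 001111
  pos 11: 111110 XOR 101011 = 010101
  pos 12: 101011 XOR 101011 = 000000
Remainder = 00000 (zero — the frame passes the CRC check).

00000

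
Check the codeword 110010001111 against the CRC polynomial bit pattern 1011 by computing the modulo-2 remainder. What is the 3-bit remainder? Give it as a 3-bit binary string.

Modulo-2 division of 110010001111 by 1011:
  pos 0: 1100 XOR 1011 = 0111
  pos 1: 1111 XOR 1011 = 0100
  pos 2: 1000 XOR 1011 = 0011
  pos 4: 1100 XOR 1011 = 0111
  pos 5: 1111 XOR 1011 = 0100
  pos 6: 1001 XOR 1011 = 0010
  pos 8: 1011 XOR 1011 = 0000
Remainder = 000 (zero — the frame passes the CRC check).

000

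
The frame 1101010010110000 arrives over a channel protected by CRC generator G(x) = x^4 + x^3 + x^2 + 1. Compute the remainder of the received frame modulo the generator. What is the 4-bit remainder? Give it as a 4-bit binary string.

Modulo-2 division of 1101010010110000 by 11101:
  pos 0: 11010 XOR 11101 = 00111
  pos 2: 11110 XOR 11101 = 00011
  pos 5: 11010 XOR 11101 = 00111
  pos 7: 11111 XOR 11101 = 00010
  pos 10: 10000 XOR 11101 = 01101
  pos 11: 11010 XOR 11101 = 00111
Remainder = 0111 (nonzero — an error is detected).

0111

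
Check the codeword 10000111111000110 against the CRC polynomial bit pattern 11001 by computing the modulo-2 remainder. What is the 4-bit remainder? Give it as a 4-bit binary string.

0000

Modulo-2 division of 10000111111000110 by 11001:
  pos 0: 10000 XOR 11001 = 01001
  pos 1: 10011 XOR 11001 = 01010
  pos 2: 10101 XOR 11001 = 01100
  pos 3: 11001 XOR 11001 = 00000
  pos 8: 11100 XOR 11001 = 00101
  pos 10: 10101 XOR 11001 = 01100
  pos 11: 11001 XOR 11001 = 00000
Remainder = 0000 (zero — the frame passes the CRC check).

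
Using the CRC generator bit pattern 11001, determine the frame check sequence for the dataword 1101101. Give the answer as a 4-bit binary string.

1110

Append 4 zeros: 11011010000. Divide by 11001 (XOR where the leading bit is 1):
  pos 0: 11011 XOR 11001 = 00010
  pos 3: 10010 XOR 11001 = 01011
  pos 4: 10110 XOR 11001 = 01111
  pos 5: 11110 XOR 11001 = 00111
Remainder (last 4 bits) = 1110. This is the CRC / FCS.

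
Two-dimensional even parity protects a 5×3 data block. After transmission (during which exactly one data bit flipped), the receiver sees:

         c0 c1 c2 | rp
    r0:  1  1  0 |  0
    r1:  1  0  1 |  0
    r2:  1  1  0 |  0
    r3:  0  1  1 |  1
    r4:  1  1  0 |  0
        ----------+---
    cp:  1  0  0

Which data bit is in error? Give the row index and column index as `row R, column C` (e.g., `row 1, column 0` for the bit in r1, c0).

Recompute each row's even parity and compare to rp:
  r0: data parity 0, sent rp 0 → ok
  r1: data parity 0, sent rp 0 → ok
  r2: data parity 0, sent rp 0 → ok
  r3: data parity 0, sent rp 1 → mismatch
  r4: data parity 0, sent rp 0 → ok
Recompute each column's even parity and compare to cp:
  c0: data parity 0, sent cp 1 → mismatch
  c1: data parity 0, sent cp 0 → ok
  c2: data parity 0, sent cp 0 → ok
Exactly one row (r3) and one column (c0) fail → the flipped bit is at their intersection.

row 3, column 0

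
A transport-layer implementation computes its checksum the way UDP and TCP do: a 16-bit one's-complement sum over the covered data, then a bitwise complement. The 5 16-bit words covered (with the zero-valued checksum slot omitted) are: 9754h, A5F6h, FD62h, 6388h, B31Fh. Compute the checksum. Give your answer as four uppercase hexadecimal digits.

One's-complement addition (fold any carry out of bit 15 back into bit 0):
  0x9754 + 0xA5F6 = 0x13D4A → wrap carry → 0x3D4B
  0x3D4B + 0xFD62 = 0x13AAD → wrap carry → 0x3AAE
  0x3AAE + 0x6388 = 0x09E36
  0x9E36 + 0xB31F = 0x15155 → wrap carry → 0x5156
One's-complement sum = 0x5156.
Checksum = ~0x5156 & 0xFFFF = 0xAEA9.

AEA9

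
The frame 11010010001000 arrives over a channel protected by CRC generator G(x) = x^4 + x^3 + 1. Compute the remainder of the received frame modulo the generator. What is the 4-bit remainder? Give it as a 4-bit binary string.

0000

Modulo-2 division of 11010010001000 by 11001:
  pos 0: 11010 XOR 11001 = 00011
  pos 3: 11010 XOR 11001 = 00011
  pos 6: 11001 XOR 11001 = 00000
Remainder = 0000 (zero — the frame passes the CRC check).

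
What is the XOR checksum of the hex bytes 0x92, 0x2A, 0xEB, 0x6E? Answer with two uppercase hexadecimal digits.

XOR the bytes together:
  start with 0x92
  0x92 ⊕ 0x2A = 0xB8
  0xB8 ⊕ 0xEB = 0x53
  0x53 ⊕ 0x6E = 0x3D

3D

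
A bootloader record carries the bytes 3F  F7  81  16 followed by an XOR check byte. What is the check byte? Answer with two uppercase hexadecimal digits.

XOR the bytes together:
  start with 0x3F
  0x3F ⊕ 0xF7 = 0xC8
  0xC8 ⊕ 0x81 = 0x49
  0x49 ⊕ 0x16 = 0x5F

5F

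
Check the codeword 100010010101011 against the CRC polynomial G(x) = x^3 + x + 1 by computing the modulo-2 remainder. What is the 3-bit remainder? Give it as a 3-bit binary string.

100

Modulo-2 division of 100010010101011 by 1011:
  pos 0: 1000 XOR 1011 = 0011
  pos 2: 1110 XOR 1011 = 0101
  pos 3: 1010 XOR 1011 = 0001
  pos 6: 1101 XOR 1011 = 0110
  pos 7: 1100 XOR 1011 = 0111
  pos 8: 1111 XOR 1011 = 0100
  pos 9: 1000 XOR 1011 = 0011
  pos 11: 1111 XOR 1011 = 0100
Remainder = 100 (nonzero — an error is detected).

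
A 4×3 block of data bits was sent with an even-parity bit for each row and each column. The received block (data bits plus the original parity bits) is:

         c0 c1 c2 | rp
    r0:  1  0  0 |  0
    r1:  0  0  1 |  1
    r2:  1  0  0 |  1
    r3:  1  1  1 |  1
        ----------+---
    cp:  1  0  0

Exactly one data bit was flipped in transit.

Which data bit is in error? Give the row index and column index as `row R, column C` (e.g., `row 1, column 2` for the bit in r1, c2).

row 0, column 1

Recompute each row's even parity and compare to rp:
  r0: data parity 1, sent rp 0 → mismatch
  r1: data parity 1, sent rp 1 → ok
  r2: data parity 1, sent rp 1 → ok
  r3: data parity 1, sent rp 1 → ok
Recompute each column's even parity and compare to cp:
  c0: data parity 1, sent cp 1 → ok
  c1: data parity 1, sent cp 0 → mismatch
  c2: data parity 0, sent cp 0 → ok
Exactly one row (r0) and one column (c1) fail → the flipped bit is at their intersection.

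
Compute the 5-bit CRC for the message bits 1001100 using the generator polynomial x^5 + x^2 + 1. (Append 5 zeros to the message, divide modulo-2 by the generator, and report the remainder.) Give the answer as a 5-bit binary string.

11110

Append 5 zeros: 100110000000. Divide by 100101 (XOR where the leading bit is 1):
  pos 0: 100110 XOR 100101 = 000011
  pos 4: 110000 XOR 100101 = 010101
  pos 5: 101010 XOR 100101 = 001111
Remainder (last 5 bits) = 11110. This is the CRC / FCS.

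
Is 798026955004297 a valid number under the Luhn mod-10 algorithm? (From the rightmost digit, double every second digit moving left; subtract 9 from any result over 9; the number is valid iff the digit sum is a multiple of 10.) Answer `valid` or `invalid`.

From the right, keep odd positions and double even positions (subtract 9 from any doubled value over 9):
  doubled (positions 2,4,...): 9 8 0 1 3 0 9 → sum 30
  kept (positions 1,3,...): 7 2 0 5 9 2 8 7 → sum 40
Total = 70.
70 mod 10 = 0, so the number is valid.

valid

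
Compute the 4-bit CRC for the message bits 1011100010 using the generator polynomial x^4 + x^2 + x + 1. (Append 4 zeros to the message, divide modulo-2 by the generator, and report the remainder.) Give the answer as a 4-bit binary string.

1110

Append 4 zeros: 10111000100000. Divide by 10111 (XOR where the leading bit is 1):
  pos 0: 10111 XOR 10111 = 00000
  pos 8: 10000 XOR 10111 = 00111
Remainder (last 4 bits) = 1110. This is the CRC / FCS.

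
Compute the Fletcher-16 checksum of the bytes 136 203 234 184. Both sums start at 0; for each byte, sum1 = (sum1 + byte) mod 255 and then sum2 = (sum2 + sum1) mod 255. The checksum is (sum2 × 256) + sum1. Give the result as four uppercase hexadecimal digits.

Running sums (mod 255):
  after byte 0 (136): sum1=136, sum2=136
  after byte 1 (203): sum1=84, sum2=220
  after byte 2 (234): sum1=63, sum2=28
  after byte 3 (184): sum1=247, sum2=20
Checksum = sum2·256 + sum1 = 20·256 + 247 = 5367 = 0x14F7.

14F7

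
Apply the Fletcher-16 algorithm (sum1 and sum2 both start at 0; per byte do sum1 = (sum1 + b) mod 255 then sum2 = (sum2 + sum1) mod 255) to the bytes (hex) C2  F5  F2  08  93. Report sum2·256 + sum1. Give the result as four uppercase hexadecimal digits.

Running sums (mod 255):
  after byte 0 (C2): sum1=194, sum2=194
  after byte 1 (F5): sum1=184, sum2=123
  after byte 2 (F2): sum1=171, sum2=39
  after byte 3 (08): sum1=179, sum2=218
  after byte 4 (93): sum1=71, sum2=34
Checksum = sum2·256 + sum1 = 34·256 + 71 = 8775 = 0x2247.

2247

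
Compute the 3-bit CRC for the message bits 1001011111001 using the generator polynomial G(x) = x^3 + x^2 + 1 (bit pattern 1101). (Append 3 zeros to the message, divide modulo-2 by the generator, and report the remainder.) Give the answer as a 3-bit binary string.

Append 3 zeros: 1001011111001000. Divide by 1101 (XOR where the leading bit is 1):
  pos 0: 1001 XOR 1101 = 0100
  pos 1: 1000 XOR 1101 = 0101
  pos 2: 1011 XOR 1101 = 0110
  pos 3: 1101 XOR 1101 = 0000
  pos 7: 1110 XOR 1101 = 0011
  pos 9: 1101 XOR 1101 = 0000
Remainder (last 3 bits) = 000. This is the CRC / FCS.

000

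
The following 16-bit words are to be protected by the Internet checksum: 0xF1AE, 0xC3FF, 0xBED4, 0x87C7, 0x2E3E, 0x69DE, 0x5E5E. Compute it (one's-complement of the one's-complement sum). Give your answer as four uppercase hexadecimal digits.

0D3A

One's-complement addition (fold any carry out of bit 15 back into bit 0):
  0xF1AE + 0xC3FF = 0x1B5AD → wrap carry → 0xB5AE
  0xB5AE + 0xBED4 = 0x17482 → wrap carry → 0x7483
  0x7483 + 0x87C7 = 0x0FC4A
  0xFC4A + 0x2E3E = 0x12A88 → wrap carry → 0x2A89
  0x2A89 + 0x69DE = 0x09467
  0x9467 + 0x5E5E = 0x0F2C5
One's-complement sum = 0xF2C5.
Checksum = ~0xF2C5 & 0xFFFF = 0x0D3A.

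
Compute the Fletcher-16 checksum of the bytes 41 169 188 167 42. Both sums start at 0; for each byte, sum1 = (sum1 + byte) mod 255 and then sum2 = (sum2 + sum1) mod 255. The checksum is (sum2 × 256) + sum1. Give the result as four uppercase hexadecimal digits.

2461

Running sums (mod 255):
  after byte 0 (41): sum1=41, sum2=41
  after byte 1 (169): sum1=210, sum2=251
  after byte 2 (188): sum1=143, sum2=139
  after byte 3 (167): sum1=55, sum2=194
  after byte 4 (42): sum1=97, sum2=36
Checksum = sum2·256 + sum1 = 36·256 + 97 = 9313 = 0x2461.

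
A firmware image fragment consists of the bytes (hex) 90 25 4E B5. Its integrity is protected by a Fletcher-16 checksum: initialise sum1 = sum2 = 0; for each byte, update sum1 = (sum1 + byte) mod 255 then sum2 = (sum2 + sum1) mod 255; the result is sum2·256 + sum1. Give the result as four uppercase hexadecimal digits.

Running sums (mod 255):
  after byte 0 (90): sum1=144, sum2=144
  after byte 1 (25): sum1=181, sum2=70
  after byte 2 (4E): sum1=4, sum2=74
  after byte 3 (B5): sum1=185, sum2=4
Checksum = sum2·256 + sum1 = 4·256 + 185 = 1209 = 0x04B9.

04B9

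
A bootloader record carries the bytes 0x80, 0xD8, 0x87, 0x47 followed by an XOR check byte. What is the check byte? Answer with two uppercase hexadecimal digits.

98

XOR the bytes together:
  start with 0x80
  0x80 ⊕ 0xD8 = 0x58
  0x58 ⊕ 0x87 = 0xDF
  0xDF ⊕ 0x47 = 0x98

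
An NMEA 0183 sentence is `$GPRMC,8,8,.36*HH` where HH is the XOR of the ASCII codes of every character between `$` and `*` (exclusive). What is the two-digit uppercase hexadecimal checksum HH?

XOR the ASCII codes of the payload characters:
  'G' = 0x47 → acc = 0x47
  'P' = 0x50 → acc = 0x17
  'R' = 0x52 → acc = 0x45
  'M' = 0x4D → acc = 0x08
  'C' = 0x43 → acc = 0x4B
  ',' = 0x2C → acc = 0x67
  '8' = 0x38 → acc = 0x5F
  ',' = 0x2C → acc = 0x73
  '8' = 0x38 → acc = 0x4B
  ',' = 0x2C → acc = 0x67
  '.' = 0x2E → acc = 0x49
  '3' = 0x33 → acc = 0x7A
  '6' = 0x36 → acc = 0x4C
Checksum = 0x4C.

4C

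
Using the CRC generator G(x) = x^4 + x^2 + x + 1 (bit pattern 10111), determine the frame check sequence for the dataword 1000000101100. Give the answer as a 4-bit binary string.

Append 4 zeros: 10000001011000000. Divide by 10111 (XOR where the leading bit is 1):
  pos 0: 10000 XOR 10111 = 00111
  pos 2: 11100 XOR 10111 = 01011
  pos 3: 10111 XOR 10111 = 00000
  pos 9: 11000 XOR 10111 = 01111
  pos 10: 11110 XOR 10111 = 01001
  pos 11: 10010 XOR 10111 = 00101
Remainder (last 4 bits) = 1010. This is the CRC / FCS.

1010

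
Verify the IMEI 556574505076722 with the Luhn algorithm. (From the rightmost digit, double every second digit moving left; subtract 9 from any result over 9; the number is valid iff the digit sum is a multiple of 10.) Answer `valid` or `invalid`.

From the right, keep odd positions and double even positions (subtract 9 from any doubled value over 9):
  doubled (positions 2,4,...): 4 3 0 0 8 1 1 → sum 17
  kept (positions 1,3,...): 2 7 7 5 5 7 6 5 → sum 44
Total = 61.
61 mod 10 = 1, so the number is invalid.

invalid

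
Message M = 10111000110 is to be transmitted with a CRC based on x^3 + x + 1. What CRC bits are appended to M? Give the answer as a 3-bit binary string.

101

Append 3 zeros: 10111000110000. Divide by 1011 (XOR where the leading bit is 1):
  pos 0: 1011 XOR 1011 = 0000
  pos 4: 1000 XOR 1011 = 0011
  pos 6: 1111 XOR 1011 = 0100
  pos 7: 1000 XOR 1011 = 0011
  pos 9: 1100 XOR 1011 = 0111
  pos 10: 1110 XOR 1011 = 0101
Remainder (last 3 bits) = 101. This is the CRC / FCS.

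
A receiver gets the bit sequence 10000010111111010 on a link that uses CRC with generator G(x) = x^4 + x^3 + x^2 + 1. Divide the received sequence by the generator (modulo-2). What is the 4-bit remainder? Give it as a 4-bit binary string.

0001

Modulo-2 division of 10000010111111010 by 11101:
  pos 0: 10000 XOR 11101 = 01101
  pos 1: 11010 XOR 11101 = 00111
  pos 3: 11110 XOR 11101 = 00011
  pos 6: 11111 XOR 11101 = 00010
  pos 9: 10111 XOR 11101 = 01010
  pos 10: 10100 XOR 11101 = 01001
  pos 11: 10011 XOR 11101 = 01110
  pos 12: 11100 XOR 11101 = 00001
Remainder = 0001 (nonzero — an error is detected).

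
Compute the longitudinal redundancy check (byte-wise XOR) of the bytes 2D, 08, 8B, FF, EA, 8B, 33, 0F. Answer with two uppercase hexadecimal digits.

XOR the bytes together:
  start with 0x2D
  0x2D ⊕ 0x08 = 0x25
  0x25 ⊕ 0x8B = 0xAE
  0xAE ⊕ 0xFF = 0x51
  0x51 ⊕ 0xEA = 0xBB
  0xBB ⊕ 0x8B = 0x30
  0x30 ⊕ 0x33 = 0x03
  0x03 ⊕ 0x0F = 0x0C

0C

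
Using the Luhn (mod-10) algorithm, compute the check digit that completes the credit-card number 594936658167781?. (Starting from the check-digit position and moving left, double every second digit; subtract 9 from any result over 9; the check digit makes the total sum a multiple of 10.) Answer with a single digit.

Partial digits right→left: 1 8 7 7 6 1 8 5 6 6 3 9 4 9 5
Double every second digit counting from the check-digit position (so the 1st, 3rd, 5th, ... of the partial from the right).
  doubled (with −9 where >9): 2 5 3 7 3 6 8 1 → sum 35
  kept as-is: 8 7 1 5 6 9 9 → sum 45
Total = 35 + 45 = 80.
Check digit = (10 − (80 mod 10)) mod 10 = 0.

0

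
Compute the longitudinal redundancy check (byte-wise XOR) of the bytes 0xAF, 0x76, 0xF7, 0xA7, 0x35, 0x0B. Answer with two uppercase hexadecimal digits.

XOR the bytes together:
  start with 0xAF
  0xAF ⊕ 0x76 = 0xD9
  0xD9 ⊕ 0xF7 = 0x2E
  0x2E ⊕ 0xA7 = 0x89
  0x89 ⊕ 0x35 = 0xBC
  0xBC ⊕ 0x0B = 0xB7

B7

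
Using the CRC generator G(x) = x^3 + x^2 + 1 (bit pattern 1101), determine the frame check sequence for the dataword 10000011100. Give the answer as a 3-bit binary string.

Append 3 zeros: 10000011100000. Divide by 1101 (XOR where the leading bit is 1):
  pos 0: 1000 XOR 1101 = 0101
  pos 1: 1010 XOR 1101 = 0111
  pos 2: 1110 XOR 1101 = 0011
  pos 4: 1111 XOR 1101 = 0010
  pos 6: 1010 XOR 1101 = 0111
  pos 7: 1110 XOR 1101 = 0011
  pos 9: 1100 XOR 1101 = 0001
Remainder (last 3 bits) = 010. This is the CRC / FCS.

010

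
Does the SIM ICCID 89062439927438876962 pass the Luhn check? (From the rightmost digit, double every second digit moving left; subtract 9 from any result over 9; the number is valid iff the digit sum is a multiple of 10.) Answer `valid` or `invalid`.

valid

From the right, keep odd positions and double even positions (subtract 9 from any doubled value over 9):
  doubled (positions 2,4,...): 3 3 7 6 5 9 6 4 0 7 → sum 50
  kept (positions 1,3,...): 2 9 7 8 4 2 9 4 6 9 → sum 60
Total = 110.
110 mod 10 = 0, so the number is valid.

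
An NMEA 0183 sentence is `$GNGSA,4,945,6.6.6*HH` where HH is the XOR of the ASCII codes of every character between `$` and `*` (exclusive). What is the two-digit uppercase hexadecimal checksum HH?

4A

XOR the ASCII codes of the payload characters:
  'G' = 0x47 → acc = 0x47
  'N' = 0x4E → acc = 0x09
  'G' = 0x47 → acc = 0x4E
  'S' = 0x53 → acc = 0x1D
  'A' = 0x41 → acc = 0x5C
  ',' = 0x2C → acc = 0x70
  '4' = 0x34 → acc = 0x44
  ',' = 0x2C → acc = 0x68
  '9' = 0x39 → acc = 0x51
  '4' = 0x34 → acc = 0x65
  '5' = 0x35 → acc = 0x50
  ',' = 0x2C → acc = 0x7C
  '6' = 0x36 → acc = 0x4A
  '.' = 0x2E → acc = 0x64
  '6' = 0x36 → acc = 0x52
  '.' = 0x2E → acc = 0x7C
  '6' = 0x36 → acc = 0x4A
Checksum = 0x4A.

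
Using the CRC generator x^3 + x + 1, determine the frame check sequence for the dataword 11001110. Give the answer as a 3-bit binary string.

011

Append 3 zeros: 11001110000. Divide by 1011 (XOR where the leading bit is 1):
  pos 0: 1100 XOR 1011 = 0111
  pos 1: 1111 XOR 1011 = 0100
  pos 2: 1001 XOR 1011 = 0010
  pos 4: 1010 XOR 1011 = 0001
  pos 7: 1000 XOR 1011 = 0011
Remainder (last 3 bits) = 011. This is the CRC / FCS.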